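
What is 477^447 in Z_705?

408

Compute successive squares:
447 in binary is 110111111, i.e. 447 = 256 + 128 + 32 + 16 + 8 + 4 + 2 + 1.
477^1 ≡ 477 (mod 705)
477^2 ≡ 477^2 = 227529 ≡ 519 (mod 705)
477^4 ≡ 519^2 = 269361 ≡ 51 (mod 705)
477^8 ≡ 51^2 = 2601 ≡ 486 (mod 705)
477^16 ≡ 486^2 = 236196 ≡ 21 (mod 705)
477^32 ≡ 21^2 = 441 (mod 705)
477^64 ≡ 441^2 = 194481 ≡ 606 (mod 705)
477^128 ≡ 606^2 = 367236 ≡ 636 (mod 705)
477^256 ≡ 636^2 = 404496 ≡ 531 (mod 705)
477^447 = 477^256 * 477^128 * 477^32 * 477^16 * 477^8 * 477^4 * 477^2 * 477^1 ≡ 531 * 636 * 441 * 21 * 486 * 51 * 519 * 477 (mod 705).
Accumulate the product:
531 * 636 = 337716 ≡ 21
21 * 441 = 9261 ≡ 96
96 * 21 = 2016 ≡ 606
606 * 486 = 294516 ≡ 531
531 * 51 = 27081 ≡ 291
291 * 519 = 151029 ≡ 159
159 * 477 = 75843 ≡ 408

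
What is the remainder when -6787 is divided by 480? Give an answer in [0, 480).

413

-6787 = -15*480 + 413, so -6787 ≡ 413 (mod 480).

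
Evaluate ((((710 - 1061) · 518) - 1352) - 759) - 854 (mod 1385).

807

710 - 1061 = -351 ≡ 1034 (mod 1385)
1034 · 518 = 535612 ≡ 1002 (mod 1385)
1002 - 1352 = -350 ≡ 1035 (mod 1385)
1035 - 759 = 276
276 - 854 = -578 ≡ 807 (mod 1385)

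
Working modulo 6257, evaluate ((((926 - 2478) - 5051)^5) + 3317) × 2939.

2813

926 - 2478 = -1552 ≡ 4705 (mod 6257)
4705 - 5051 = -346 ≡ 5911 (mod 6257)
(5911)^5 ≡ 1753 (mod 6257)
1753 + 3317 = 5070
5070 × 2939 = 14900730 ≡ 2813 (mod 6257)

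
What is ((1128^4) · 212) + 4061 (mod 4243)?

(1128)^4 ≡ 3190 (mod 4243)
3190 · 212 = 676280 ≡ 1643 (mod 4243)
1643 + 4061 = 5704 ≡ 1461 (mod 4243)

1461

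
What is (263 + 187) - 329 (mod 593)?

121

263 + 187 = 450
450 - 329 = 121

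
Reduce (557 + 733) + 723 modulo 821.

371

557 + 733 = 1290 ≡ 469 (mod 821)
469 + 723 = 1192 ≡ 371 (mod 821)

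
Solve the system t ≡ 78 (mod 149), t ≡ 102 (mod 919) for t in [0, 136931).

4697

149⁻¹ mod 919: 149*882 ≡ 1 (mod 919), so 149⁻¹ ≡ 882.
t = 78 + 149*((102 − 78)*882 mod 919) = 78 + 149*31 = 4697.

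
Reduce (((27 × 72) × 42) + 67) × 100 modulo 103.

98

27 × 72 = 1944 ≡ 90 (mod 103)
90 × 42 = 3780 ≡ 72 (mod 103)
72 + 67 = 139 ≡ 36 (mod 103)
36 × 100 = 3600 ≡ 98 (mod 103)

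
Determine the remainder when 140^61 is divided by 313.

61 in binary is 111101, i.e. 61 = 32 + 16 + 8 + 4 + 1.
140^1 ≡ 140 (mod 313)
140^2 ≡ 140^2 = 19600 ≡ 194 (mod 313)
140^4 ≡ 194^2 = 37636 ≡ 76 (mod 313)
140^8 ≡ 76^2 = 5776 ≡ 142 (mod 313)
140^16 ≡ 142^2 = 20164 ≡ 132 (mod 313)
140^32 ≡ 132^2 = 17424 ≡ 209 (mod 313)
140^61 = 140^32 × 140^16 × 140^8 × 140^4 × 140^1 ≡ 209 × 132 × 142 × 76 × 140 (mod 313).
Accumulate the product:
209 × 132 = 27588 ≡ 44
44 × 142 = 6248 ≡ 301
301 × 76 = 22876 ≡ 27
27 × 140 = 3780 ≡ 24

24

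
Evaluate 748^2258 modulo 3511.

By square-and-multiply:
748^1 ≡ 748 (mod 3511)
748^2 ≡ 748^2 = 559504 ≡ 1255 (mod 3511)
748^4 ≡ 1255^2 = 1575025 ≡ 2097 (mod 3511)
748^8 ≡ 2097^2 = 4397409 ≡ 1637 (mod 3511)
748^16 ≡ 1637^2 = 2679769 ≡ 876 (mod 3511)
748^32 ≡ 876^2 = 767376 ≡ 1978 (mod 3511)
748^64 ≡ 1978^2 = 3912484 ≡ 1230 (mod 3511)
748^128 ≡ 1230^2 = 1512900 ≡ 3170 (mod 3511)
748^256 ≡ 3170^2 = 10048900 ≡ 418 (mod 3511)
748^512 ≡ 418^2 = 174724 ≡ 2685 (mod 3511)
748^1024 ≡ 2685^2 = 7209225 ≡ 1142 (mod 3511)
748^2048 ≡ 1142^2 = 1304164 ≡ 1583 (mod 3511)
748^2258 = 748^2048 * 748^128 * 748^64 * 748^16 * 748^2 ≡ 1583 * 3170 * 1230 * 876 * 1255 (mod 3511).
Accumulate the product:
1583 * 3170 = 5018110 ≡ 891
891 * 1230 = 1095930 ≡ 498
498 * 876 = 436248 ≡ 884
884 * 1255 = 1109420 ≡ 3455

3455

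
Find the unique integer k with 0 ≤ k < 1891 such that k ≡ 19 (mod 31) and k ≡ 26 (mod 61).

31⁻¹ mod 61: 31*2 ≡ 1 (mod 61), so 31⁻¹ ≡ 2.
k = 19 + 31*((26 − 19)*2 mod 61) = 19 + 31*14 = 453.

453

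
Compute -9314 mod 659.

571

-9314 = -15×659 + 571, so -9314 ≡ 571 (mod 659).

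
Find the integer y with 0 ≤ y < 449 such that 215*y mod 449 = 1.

378

449 = 2×215 + 19
215 = 11×19 + 6
19 = 3×6 + 1
6 = 6×1 + 0
gcd(215, 449) = 1, so the inverse exists.
Back-substitute for 1:
1 = 1×19 − 3×6
  = −3×215 + 34×19
  = 34×449 − 71×215
So 215⁻¹ ≡ −71 ≡ 378 (mod 449).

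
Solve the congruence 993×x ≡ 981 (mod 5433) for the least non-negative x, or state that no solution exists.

94

gcd(993, 5433) = 3, and 3 | 981, so solutions exist.
Divide through by 3: 331×x mod 1811 = 327.
331⁻¹ ≡ 1335 (mod 1811).
x ≡ 1335×327 ≡ 94 (mod 1811).
The smallest non-negative solution is x = 94.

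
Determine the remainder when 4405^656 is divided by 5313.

2293

656 in binary is 1010010000, i.e. 656 = 512 + 128 + 16.
4405^1 ≡ 4405 (mod 5313)
4405^2 ≡ 4405^2 = 19404025 ≡ 949 (mod 5313)
4405^4 ≡ 949^2 = 900601 ≡ 2704 (mod 5313)
4405^8 ≡ 2704^2 = 7311616 ≡ 928 (mod 5313)
4405^16 ≡ 928^2 = 861184 ≡ 478 (mod 5313)
4405^32 ≡ 478^2 = 228484 ≡ 25 (mod 5313)
4405^64 ≡ 25^2 = 625 (mod 5313)
4405^128 ≡ 625^2 = 390625 ≡ 2776 (mod 5313)
4405^256 ≡ 2776^2 = 7706176 ≡ 2326 (mod 5313)
4405^512 ≡ 2326^2 = 5410276 ≡ 1642 (mod 5313)
4405^656 = 4405^512 · 4405^128 · 4405^16 ≡ 1642 · 2776 · 478 (mod 5313).
Accumulate the product:
1642 · 2776 = 4558192 ≡ 4951
4951 · 478 = 2366578 ≡ 2293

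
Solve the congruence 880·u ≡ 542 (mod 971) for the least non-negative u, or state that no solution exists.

gcd(880, 971) = 1, so a unique solution mod 971 exists.
880⁻¹ ≡ 32 (mod 971).
u ≡ 32·542 ≡ 837 (mod 971).

837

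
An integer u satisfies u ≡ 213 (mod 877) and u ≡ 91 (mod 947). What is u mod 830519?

877⁻¹ mod 947: 877·717 ≡ 1 (mod 947), so 877⁻¹ ≡ 717.
u = 213 + 877·((91 − 213)·717 mod 947) = 213 + 877·597 = 523782.

523782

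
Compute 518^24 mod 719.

Using repeated squaring:
24 in binary is 11000, i.e. 24 = 16 + 8.
518^1 ≡ 518 (mod 719)
518^2 ≡ 518^2 = 268324 ≡ 137 (mod 719)
518^4 ≡ 137^2 = 18769 ≡ 75 (mod 719)
518^8 ≡ 75^2 = 5625 ≡ 592 (mod 719)
518^16 ≡ 592^2 = 350464 ≡ 311 (mod 719)
518^24 = 518^16 × 518^8 ≡ 311 × 592 (mod 719).
311 × 592 = 184112 ≡ 48 (mod 719).

48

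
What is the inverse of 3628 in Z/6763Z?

6228

6763 = 1×3628 + 3135
3628 = 1×3135 + 493
3135 = 6×493 + 177
493 = 2×177 + 139
177 = 1×139 + 38
139 = 3×38 + 25
38 = 1×25 + 13
25 = 1×13 + 12
13 = 1×12 + 1
12 = 12×1 + 0
gcd(3628, 6763) = 1, so the inverse exists.
Back-substitute for 1:
1 = 1×13 − 1×12
  = −1×25 + 2×13
  = 2×38 − 3×25
  = −3×139 + 11×38
  = 11×177 − 14×139
  = −14×493 + 39×177
  = 39×3135 − 248×493
  = −248×3628 + 287×3135
  = 287×6763 − 535×3628
So 3628⁻¹ ≡ −535 ≡ 6228 (mod 6763).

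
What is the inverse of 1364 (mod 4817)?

392

Apply the Euclidean algorithm and back-substitute:
4817 = 3*1364 + 725
1364 = 1*725 + 639
725 = 1*639 + 86
639 = 7*86 + 37
86 = 2*37 + 12
37 = 3*12 + 1
12 = 12*1 + 0
gcd(1364, 4817) = 1, so the inverse exists.
Bézout: 1 = −111*4817 + 392*1364.
So 1364⁻¹ ≡ 392 (mod 4817).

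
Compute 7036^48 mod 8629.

48 in binary is 110000, i.e. 48 = 32 + 16.
7036^1 ≡ 7036 (mod 8629)
7036^2 ≡ 7036^2 = 49505296 ≡ 723 (mod 8629)
7036^4 ≡ 723^2 = 522729 ≡ 4989 (mod 8629)
7036^8 ≡ 4989^2 = 24890121 ≡ 4085 (mod 8629)
7036^16 ≡ 4085^2 = 16687225 ≡ 7368 (mod 8629)
7036^32 ≡ 7368^2 = 54287424 ≡ 2385 (mod 8629)
7036^48 = 7036^32 · 7036^16 ≡ 2385 · 7368 (mod 8629).
2385 · 7368 = 17572680 ≡ 4036 (mod 8629).

4036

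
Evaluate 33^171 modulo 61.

28

By square-and-multiply:
171 in binary is 10101011, i.e. 171 = 128 + 32 + 8 + 2 + 1.
33^1 ≡ 33 (mod 61)
33^2 ≡ 33^2 = 1089 ≡ 52 (mod 61)
33^4 ≡ 52^2 = 2704 ≡ 20 (mod 61)
33^8 ≡ 20^2 = 400 ≡ 34 (mod 61)
33^16 ≡ 34^2 = 1156 ≡ 58 (mod 61)
33^32 ≡ 58^2 = 3364 ≡ 9 (mod 61)
33^64 ≡ 9^2 = 81 ≡ 20 (mod 61)
33^128 ≡ 20^2 = 400 ≡ 34 (mod 61)
33^171 = 33^128 · 33^32 · 33^8 · 33^2 · 33^1 ≡ 34 · 9 · 34 · 52 · 33 (mod 61).
Accumulate the product:
34 · 9 = 306 ≡ 1
1 · 34 = 34
34 · 52 = 1768 ≡ 60
60 · 33 = 1980 ≡ 28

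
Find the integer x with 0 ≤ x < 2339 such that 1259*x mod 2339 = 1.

Run the extended Euclidean algorithm:
2339 = 1×1259 + 1080
1259 = 1×1080 + 179
1080 = 6×179 + 6
179 = 29×6 + 5
6 = 1×5 + 1
5 = 5×1 + 0
gcd(1259, 2339) = 1, so the inverse exists.
Bézout: 1 = 211×2339 − 392×1259.
So 1259⁻¹ ≡ −392 ≡ 1947 (mod 2339).

1947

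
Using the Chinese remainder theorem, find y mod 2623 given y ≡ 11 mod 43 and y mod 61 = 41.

1688

43⁻¹ mod 61: 43·44 ≡ 1 (mod 61), so 43⁻¹ ≡ 44.
y = 11 + 43·((41 − 11)·44 mod 61) = 11 + 43·39 = 1688.
Check: 1688 mod 43 = 11, 1688 mod 61 = 41. ✓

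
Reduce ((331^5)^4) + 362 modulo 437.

65

(331)^5 ≡ 31 (mod 437)
(31)^4 ≡ 140 (mod 437)
140 + 362 = 502 ≡ 65 (mod 437)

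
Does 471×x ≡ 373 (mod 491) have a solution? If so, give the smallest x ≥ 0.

gcd(471, 491) = 1, so a unique solution mod 491 exists.
471⁻¹ ≡ 270 (mod 491).
x ≡ 270×373 ≡ 55 (mod 491).

55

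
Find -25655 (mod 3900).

-25655 = -7·3900 + 1645, so -25655 ≡ 1645 (mod 3900).

1645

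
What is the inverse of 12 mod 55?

Run the extended Euclidean algorithm:
55 = 4×12 + 7
12 = 1×7 + 5
7 = 1×5 + 2
5 = 2×2 + 1
2 = 2×1 + 0
gcd(12, 55) = 1, so the inverse exists.
Back-substitute for 1:
1 = 1×5 − 2×2
  = −2×7 + 3×5
  = 3×12 − 5×7
  = −5×55 + 23×12
So 12⁻¹ ≡ 23 (mod 55).

23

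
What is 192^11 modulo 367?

358

11 in binary is 1011, i.e. 11 = 8 + 2 + 1.
192^1 ≡ 192 (mod 367)
192^2 ≡ 192^2 = 36864 ≡ 164 (mod 367)
192^4 ≡ 164^2 = 26896 ≡ 105 (mod 367)
192^8 ≡ 105^2 = 11025 ≡ 15 (mod 367)
192^11 = 192^8 · 192^2 · 192^1 ≡ 15 · 164 · 192 (mod 367).
Accumulate the product:
15 · 164 = 2460 ≡ 258
258 · 192 = 49536 ≡ 358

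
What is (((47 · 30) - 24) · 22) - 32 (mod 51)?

13

47 · 30 = 1410 ≡ 33 (mod 51)
33 - 24 = 9
9 · 22 = 198 ≡ 45 (mod 51)
45 - 32 = 13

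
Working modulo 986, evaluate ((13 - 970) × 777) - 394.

13 - 970 = -957 ≡ 29 (mod 986)
29 × 777 = 22533 ≡ 841 (mod 986)
841 - 394 = 447

447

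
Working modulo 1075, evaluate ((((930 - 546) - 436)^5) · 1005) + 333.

173

930 - 546 = 384
384 - 436 = -52 ≡ 1023 (mod 1075)
(1023)^5 ≡ 893 (mod 1075)
893 · 1005 = 897465 ≡ 915 (mod 1075)
915 + 333 = 1248 ≡ 173 (mod 1075)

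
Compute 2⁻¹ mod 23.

Run the extended Euclidean algorithm:
23 = 11×2 + 1
2 = 2×1 + 0
gcd(2, 23) = 1, so the inverse exists.
Bézout: 1 = 1×23 − 11×2.
So 2⁻¹ ≡ −11 ≡ 12 (mod 23).

12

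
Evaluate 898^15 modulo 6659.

Compute successive squares:
15 in binary is 1111, i.e. 15 = 8 + 4 + 2 + 1.
898^1 ≡ 898 (mod 6659)
898^2 ≡ 898^2 = 806404 ≡ 665 (mod 6659)
898^4 ≡ 665^2 = 442225 ≡ 2731 (mod 6659)
898^8 ≡ 2731^2 = 7458361 ≡ 281 (mod 6659)
898^15 = 898^8 × 898^4 × 898^2 × 898^1 ≡ 281 × 2731 × 665 × 898 (mod 6659).
Accumulate the product:
281 × 2731 = 767411 ≡ 1626
1626 × 665 = 1081290 ≡ 2532
2532 × 898 = 2273736 ≡ 3017

3017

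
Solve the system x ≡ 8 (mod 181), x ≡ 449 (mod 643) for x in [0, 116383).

181⁻¹ mod 643: 181·135 ≡ 1 (mod 643), so 181⁻¹ ≡ 135.
x = 8 + 181·((449 − 8)·135 mod 643) = 8 + 181·379 = 68607.
Check: 68607 mod 181 = 8, 68607 mod 643 = 449. ✓

68607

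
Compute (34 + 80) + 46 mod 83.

77

34 + 80 = 114 ≡ 31 (mod 83)
31 + 46 = 77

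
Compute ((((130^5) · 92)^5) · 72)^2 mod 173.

55

(130)^5 ≡ 37 (mod 173)
37 · 92 = 3404 ≡ 117 (mod 173)
(117)^5 ≡ 57 (mod 173)
57 · 72 = 4104 ≡ 125 (mod 173)
(125)^2 ≡ 55 (mod 173)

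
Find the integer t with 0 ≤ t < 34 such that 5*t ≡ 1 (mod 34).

34 = 6·5 + 4
5 = 1·4 + 1
4 = 4·1 + 0
gcd(5, 34) = 1, so the inverse exists.
Back-substitute for 1:
1 = 1·5 − 1·4
  = −1·34 + 7·5
So 5⁻¹ ≡ 7 (mod 34).

7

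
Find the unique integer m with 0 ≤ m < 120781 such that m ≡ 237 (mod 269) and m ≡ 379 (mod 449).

269⁻¹ mod 449: 269×222 ≡ 1 (mod 449), so 269⁻¹ ≡ 222.
m = 237 + 269×((379 − 237)×222 mod 449) = 237 + 269×94 = 25523.

25523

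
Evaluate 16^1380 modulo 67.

24

Using repeated squaring:
1380 in binary is 10101100100, i.e. 1380 = 1024 + 256 + 64 + 32 + 4.
16^1 ≡ 16 (mod 67)
16^2 ≡ 16^2 = 256 ≡ 55 (mod 67)
16^4 ≡ 55^2 = 3025 ≡ 10 (mod 67)
16^8 ≡ 10^2 = 100 ≡ 33 (mod 67)
16^16 ≡ 33^2 = 1089 ≡ 17 (mod 67)
16^32 ≡ 17^2 = 289 ≡ 21 (mod 67)
16^64 ≡ 21^2 = 441 ≡ 39 (mod 67)
16^128 ≡ 39^2 = 1521 ≡ 47 (mod 67)
16^256 ≡ 47^2 = 2209 ≡ 65 (mod 67)
16^512 ≡ 65^2 = 4225 ≡ 4 (mod 67)
16^1024 ≡ 4^2 = 16 (mod 67)
16^1380 = 16^1024 * 16^256 * 16^64 * 16^32 * 16^4 ≡ 16 * 65 * 39 * 21 * 10 (mod 67).
Accumulate the product:
16 * 65 = 1040 ≡ 35
35 * 39 = 1365 ≡ 25
25 * 21 = 525 ≡ 56
56 * 10 = 560 ≡ 24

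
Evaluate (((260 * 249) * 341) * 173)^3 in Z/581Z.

260 * 249 = 64740 ≡ 249 (mod 581)
249 * 341 = 84909 ≡ 83 (mod 581)
83 * 173 = 14359 ≡ 415 (mod 581)
(415)^3 ≡ 498 (mod 581)

498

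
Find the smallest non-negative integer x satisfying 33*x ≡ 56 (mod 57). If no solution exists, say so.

no solution

gcd(33, 57) = 3, and 3 does not divide 56.
So the congruence has no solution.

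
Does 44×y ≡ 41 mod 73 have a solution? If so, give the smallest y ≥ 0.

59

gcd(44, 73) = 1, so a unique solution mod 73 exists.
44⁻¹ ≡ 5 (mod 73).
y ≡ 5×41 ≡ 59 (mod 73).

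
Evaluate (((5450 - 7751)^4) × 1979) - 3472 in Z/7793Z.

5752

5450 - 7751 = -2301 ≡ 5492 (mod 7793)
(5492)^4 ≡ 3848 (mod 7793)
3848 × 1979 = 7615192 ≡ 1431 (mod 7793)
1431 - 3472 = -2041 ≡ 5752 (mod 7793)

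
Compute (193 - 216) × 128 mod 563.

434

193 - 216 = -23 ≡ 540 (mod 563)
540 × 128 = 69120 ≡ 434 (mod 563)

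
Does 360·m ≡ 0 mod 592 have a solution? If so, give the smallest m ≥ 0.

0

gcd(360, 592) = 8, and 8 | 0, so solutions exist.
Divide through by 8: 45·m mod 74 = 0.
45⁻¹ ≡ 51 (mod 74).
m ≡ 51·0 ≡ 0 (mod 74).
The smallest non-negative solution is m = 0.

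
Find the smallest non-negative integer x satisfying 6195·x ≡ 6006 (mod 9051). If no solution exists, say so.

131

gcd(6195, 9051) = 21, and 21 | 6006, so solutions exist.
Divide through by 21: 295·x mod 431 = 286.
295⁻¹ ≡ 225 (mod 431).
x ≡ 225·286 ≡ 131 (mod 431).
The smallest non-negative solution is x = 131.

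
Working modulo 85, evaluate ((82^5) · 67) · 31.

(82)^5 ≡ 12 (mod 85)
12 · 67 = 804 ≡ 39 (mod 85)
39 · 31 = 1209 ≡ 19 (mod 85)

19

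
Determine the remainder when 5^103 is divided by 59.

5^1 ≡ 5 (mod 59)
5^2 ≡ 5^2 = 25 (mod 59)
5^4 ≡ 25^2 = 625 ≡ 35 (mod 59)
5^8 ≡ 35^2 = 1225 ≡ 45 (mod 59)
5^16 ≡ 45^2 = 2025 ≡ 19 (mod 59)
5^32 ≡ 19^2 = 361 ≡ 7 (mod 59)
5^64 ≡ 7^2 = 49 (mod 59)
5^103 = 5^64 × 5^32 × 5^4 × 5^2 × 5^1 ≡ 49 × 7 × 35 × 25 × 5 (mod 59).
Accumulate the product:
49 × 7 = 343 ≡ 48
48 × 35 = 1680 ≡ 28
28 × 25 = 700 ≡ 51
51 × 5 = 255 ≡ 19

19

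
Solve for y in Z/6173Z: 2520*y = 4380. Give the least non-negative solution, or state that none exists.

4558

gcd(2520, 6173) = 1, so a unique solution mod 6173 exists.
2520⁻¹ ≡ 2163 (mod 6173).
y ≡ 2163*4380 ≡ 4558 (mod 6173).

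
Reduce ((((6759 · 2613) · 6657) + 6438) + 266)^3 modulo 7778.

6759 · 2613 = 17661267 ≡ 5207 (mod 7778)
5207 · 6657 = 34662999 ≡ 4231 (mod 7778)
4231 + 6438 = 10669 ≡ 2891 (mod 7778)
2891 + 266 = 3157
(3157)^3 ≡ 1927 (mod 7778)

1927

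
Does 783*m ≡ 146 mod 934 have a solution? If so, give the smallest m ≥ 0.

98

gcd(783, 934) = 1, so a unique solution mod 934 exists.
783⁻¹ ≡ 167 (mod 934).
m ≡ 167*146 ≡ 98 (mod 934).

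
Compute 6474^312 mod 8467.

1402

312 in binary is 100111000, i.e. 312 = 256 + 32 + 16 + 8.
6474^1 ≡ 6474 (mod 8467)
6474^2 ≡ 6474^2 = 41912676 ≡ 1026 (mod 8467)
6474^4 ≡ 1026^2 = 1052676 ≡ 2768 (mod 8467)
6474^8 ≡ 2768^2 = 7661824 ≡ 7656 (mod 8467)
6474^16 ≡ 7656^2 = 58614336 ≡ 5762 (mod 8467)
6474^32 ≡ 5762^2 = 33200644 ≡ 1537 (mod 8467)
6474^64 ≡ 1537^2 = 2362369 ≡ 76 (mod 8467)
6474^128 ≡ 76^2 = 5776 (mod 8467)
6474^256 ≡ 5776^2 = 33362176 ≡ 2196 (mod 8467)
6474^312 = 6474^256 * 6474^32 * 6474^16 * 6474^8 ≡ 2196 * 1537 * 5762 * 7656 (mod 8467).
Accumulate the product:
2196 * 1537 = 3375252 ≡ 5386
5386 * 5762 = 31034132 ≡ 2577
2577 * 7656 = 19729512 ≡ 1402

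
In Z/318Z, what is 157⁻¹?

318 = 2*157 + 4
157 = 39*4 + 1
4 = 4*1 + 0
gcd(157, 318) = 1, so the inverse exists.
Back-substitute for 1:
1 = 1*157 − 39*4
  = −39*318 + 79*157
So 157⁻¹ ≡ 79 (mod 318).

79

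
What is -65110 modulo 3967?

2329

-65110 = -17×3967 + 2329, so -65110 ≡ 2329 (mod 3967).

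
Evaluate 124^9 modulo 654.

154

9 in binary is 1001, i.e. 9 = 8 + 1.
124^1 ≡ 124 (mod 654)
124^2 ≡ 124^2 = 15376 ≡ 334 (mod 654)
124^4 ≡ 334^2 = 111556 ≡ 376 (mod 654)
124^8 ≡ 376^2 = 141376 ≡ 112 (mod 654)
124^9 = 124^8 * 124^1 ≡ 112 * 124 (mod 654).
112 * 124 = 13888 ≡ 154 (mod 654).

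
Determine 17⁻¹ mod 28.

Run the extended Euclidean algorithm:
28 = 1·17 + 11
17 = 1·11 + 6
11 = 1·6 + 5
6 = 1·5 + 1
5 = 5·1 + 0
gcd(17, 28) = 1, so the inverse exists.
Back-substitute for 1:
1 = 1·6 − 1·5
  = −1·11 + 2·6
  = 2·17 − 3·11
  = −3·28 + 5·17
So 17⁻¹ ≡ 5 (mod 28).

5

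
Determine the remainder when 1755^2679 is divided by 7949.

5437

1755^1 ≡ 1755 (mod 7949)
1755^2 ≡ 1755^2 = 3080025 ≡ 3762 (mod 7949)
1755^4 ≡ 3762^2 = 14152644 ≡ 3424 (mod 7949)
1755^8 ≡ 3424^2 = 11723776 ≡ 6950 (mod 7949)
1755^16 ≡ 6950^2 = 48302500 ≡ 4376 (mod 7949)
1755^32 ≡ 4376^2 = 19149376 ≡ 235 (mod 7949)
1755^64 ≡ 235^2 = 55225 ≡ 7531 (mod 7949)
1755^128 ≡ 7531^2 = 56715961 ≡ 7795 (mod 7949)
1755^256 ≡ 7795^2 = 60762025 ≡ 7818 (mod 7949)
1755^512 ≡ 7818^2 = 61121124 ≡ 1263 (mod 7949)
1755^1024 ≡ 1263^2 = 1595169 ≡ 5369 (mod 7949)
1755^2048 ≡ 5369^2 = 28826161 ≡ 3087 (mod 7949)
1755^2679 = 1755^2048 * 1755^512 * 1755^64 * 1755^32 * 1755^16 * 1755^4 * 1755^2 * 1755^1 ≡ 3087 * 1263 * 7531 * 235 * 4376 * 3424 * 3762 * 1755 (mod 7949).
Accumulate the product:
3087 * 1263 = 3898881 ≡ 3871
3871 * 7531 = 29152501 ≡ 3518
3518 * 235 = 826730 ≡ 34
34 * 4376 = 148784 ≡ 5702
5702 * 3424 = 19523648 ≡ 904
904 * 3762 = 3400848 ≡ 6625
6625 * 1755 = 11626875 ≡ 5437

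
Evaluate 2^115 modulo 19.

14

2^1 ≡ 2 (mod 19)
2^2 ≡ 2^2 = 4 (mod 19)
2^4 ≡ 4^2 = 16 (mod 19)
2^8 ≡ 16^2 = 256 ≡ 9 (mod 19)
2^16 ≡ 9^2 = 81 ≡ 5 (mod 19)
2^32 ≡ 5^2 = 25 ≡ 6 (mod 19)
2^64 ≡ 6^2 = 36 ≡ 17 (mod 19)
2^115 = 2^64 * 2^32 * 2^16 * 2^2 * 2^1 ≡ 17 * 6 * 5 * 4 * 2 (mod 19).
Accumulate the product:
17 * 6 = 102 ≡ 7
7 * 5 = 35 ≡ 16
16 * 4 = 64 ≡ 7
7 * 2 = 14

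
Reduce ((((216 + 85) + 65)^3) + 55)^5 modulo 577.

67

216 + 85 = 301
301 + 65 = 366
(366)^3 ≡ 206 (mod 577)
206 + 55 = 261
(261)^5 ≡ 67 (mod 577)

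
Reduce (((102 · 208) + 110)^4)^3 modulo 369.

127

102 · 208 = 21216 ≡ 183 (mod 369)
183 + 110 = 293
(293)^4 ≡ 148 (mod 369)
(148)^3 ≡ 127 (mod 369)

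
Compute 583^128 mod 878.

Compute successive squares:
583^1 ≡ 583 (mod 878)
583^2 ≡ 583^2 = 339889 ≡ 103 (mod 878)
583^4 ≡ 103^2 = 10609 ≡ 73 (mod 878)
583^8 ≡ 73^2 = 5329 ≡ 61 (mod 878)
583^16 ≡ 61^2 = 3721 ≡ 209 (mod 878)
583^32 ≡ 209^2 = 43681 ≡ 659 (mod 878)
583^64 ≡ 659^2 = 434281 ≡ 549 (mod 878)
583^128 ≡ 549^2 = 301401 ≡ 247 (mod 878)
So 583^128 ≡ 247 (mod 878).

247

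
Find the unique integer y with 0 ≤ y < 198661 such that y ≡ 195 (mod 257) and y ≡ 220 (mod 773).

89888

257⁻¹ mod 773: 257·385 ≡ 1 (mod 773), so 257⁻¹ ≡ 385.
y = 195 + 257·((220 − 195)·385 mod 773) = 195 + 257·349 = 89888.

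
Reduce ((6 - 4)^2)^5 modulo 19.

17

6 - 4 = 2
(2)^2 ≡ 4 (mod 19)
(4)^5 ≡ 17 (mod 19)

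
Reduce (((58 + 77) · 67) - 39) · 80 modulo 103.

98

58 + 77 = 135 ≡ 32 (mod 103)
32 · 67 = 2144 ≡ 84 (mod 103)
84 - 39 = 45
45 · 80 = 3600 ≡ 98 (mod 103)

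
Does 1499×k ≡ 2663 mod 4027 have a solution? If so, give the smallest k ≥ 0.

gcd(1499, 4027) = 1, so a unique solution mod 4027 exists.
1499⁻¹ ≡ 2579 (mod 4027).
k ≡ 2579×2663 ≡ 1842 (mod 4027).

1842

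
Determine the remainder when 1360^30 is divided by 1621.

684

30 in binary is 11110, i.e. 30 = 16 + 8 + 4 + 2.
1360^1 ≡ 1360 (mod 1621)
1360^2 ≡ 1360^2 = 1849600 ≡ 39 (mod 1621)
1360^4 ≡ 39^2 = 1521 (mod 1621)
1360^8 ≡ 1521^2 = 2313441 ≡ 274 (mod 1621)
1360^16 ≡ 274^2 = 75076 ≡ 510 (mod 1621)
1360^30 = 1360^16 * 1360^8 * 1360^4 * 1360^2 ≡ 510 * 274 * 1521 * 39 (mod 1621).
Accumulate the product:
510 * 274 = 139740 ≡ 334
334 * 1521 = 508014 ≡ 641
641 * 39 = 24999 ≡ 684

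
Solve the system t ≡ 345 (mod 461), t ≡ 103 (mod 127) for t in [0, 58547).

461⁻¹ mod 127: 461×27 ≡ 1 (mod 127), so 461⁻¹ ≡ 27.
t = 345 + 461×((103 − 345)×27 mod 127) = 345 + 461×70 = 32615.

32615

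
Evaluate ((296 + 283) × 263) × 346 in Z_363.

207

296 + 283 = 579 ≡ 216 (mod 363)
216 × 263 = 56808 ≡ 180 (mod 363)
180 × 346 = 62280 ≡ 207 (mod 363)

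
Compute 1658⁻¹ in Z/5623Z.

5623 = 3×1658 + 649
1658 = 2×649 + 360
649 = 1×360 + 289
360 = 1×289 + 71
289 = 4×71 + 5
71 = 14×5 + 1
5 = 5×1 + 0
gcd(1658, 5623) = 1, so the inverse exists.
Bézout: 1 = −327×5623 + 1109×1658.
So 1658⁻¹ ≡ 1109 (mod 5623).

1109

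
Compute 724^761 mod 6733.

2924

724^1 ≡ 724 (mod 6733)
724^2 ≡ 724^2 = 524176 ≡ 5735 (mod 6733)
724^4 ≡ 5735^2 = 32890225 ≡ 6253 (mod 6733)
724^8 ≡ 6253^2 = 39100009 ≡ 1478 (mod 6733)
724^16 ≡ 1478^2 = 2184484 ≡ 2992 (mod 6733)
724^32 ≡ 2992^2 = 8952064 ≡ 3907 (mod 6733)
724^64 ≡ 3907^2 = 15264649 ≡ 938 (mod 6733)
724^128 ≡ 938^2 = 879844 ≡ 4554 (mod 6733)
724^256 ≡ 4554^2 = 20738916 ≡ 1276 (mod 6733)
724^512 ≡ 1276^2 = 1628176 ≡ 5523 (mod 6733)
724^761 = 724^512 * 724^128 * 724^64 * 724^32 * 724^16 * 724^8 * 724^1 ≡ 5523 * 4554 * 938 * 3907 * 2992 * 1478 * 724 (mod 6733).
Accumulate the product:
5523 * 4554 = 25151742 ≡ 3987
3987 * 938 = 3739806 ≡ 2991
2991 * 3907 = 11685837 ≡ 4082
4082 * 2992 = 12213344 ≡ 6415
6415 * 1478 = 9481370 ≡ 1306
1306 * 724 = 945544 ≡ 2924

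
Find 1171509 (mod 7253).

3776

1171509 = 161×7253 + 3776, so 1171509 ≡ 3776 (mod 7253).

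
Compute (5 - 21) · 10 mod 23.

1

5 - 21 = -16 ≡ 7 (mod 23)
7 · 10 = 70 ≡ 1 (mod 23)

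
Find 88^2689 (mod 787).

291

2689 in binary is 101010000001, i.e. 2689 = 2048 + 512 + 128 + 1.
88^1 ≡ 88 (mod 787)
88^2 ≡ 88^2 = 7744 ≡ 661 (mod 787)
88^4 ≡ 661^2 = 436921 ≡ 136 (mod 787)
88^8 ≡ 136^2 = 18496 ≡ 395 (mod 787)
88^16 ≡ 395^2 = 156025 ≡ 199 (mod 787)
88^32 ≡ 199^2 = 39601 ≡ 251 (mod 787)
88^64 ≡ 251^2 = 63001 ≡ 41 (mod 787)
88^128 ≡ 41^2 = 1681 ≡ 107 (mod 787)
88^256 ≡ 107^2 = 11449 ≡ 431 (mod 787)
88^512 ≡ 431^2 = 185761 ≡ 29 (mod 787)
88^1024 ≡ 29^2 = 841 ≡ 54 (mod 787)
88^2048 ≡ 54^2 = 2916 ≡ 555 (mod 787)
88^2689 = 88^2048 * 88^512 * 88^128 * 88^1 ≡ 555 * 29 * 107 * 88 (mod 787).
Accumulate the product:
555 * 29 = 16095 ≡ 355
355 * 107 = 37985 ≡ 209
209 * 88 = 18392 ≡ 291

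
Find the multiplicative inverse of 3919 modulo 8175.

8175 = 2·3919 + 337
3919 = 11·337 + 212
337 = 1·212 + 125
212 = 1·125 + 87
125 = 1·87 + 38
87 = 2·38 + 11
38 = 3·11 + 5
11 = 2·5 + 1
5 = 5·1 + 0
gcd(3919, 8175) = 1, so the inverse exists.
Bézout: 1 = −721·8175 + 1504·3919.
So 3919⁻¹ ≡ 1504 (mod 8175).

1504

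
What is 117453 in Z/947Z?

117453 = 124·947 + 25, so 117453 ≡ 25 (mod 947).

25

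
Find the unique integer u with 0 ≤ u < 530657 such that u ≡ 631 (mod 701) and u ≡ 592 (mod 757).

427540

701⁻¹ mod 757: 701×392 ≡ 1 (mod 757), so 701⁻¹ ≡ 392.
u = 631 + 701×((592 − 631)×392 mod 757) = 631 + 701×609 = 427540.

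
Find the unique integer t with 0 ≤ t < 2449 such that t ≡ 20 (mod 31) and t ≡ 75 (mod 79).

31⁻¹ mod 79: 31*51 ≡ 1 (mod 79), so 31⁻¹ ≡ 51.
t = 20 + 31*((75 − 20)*51 mod 79) = 20 + 31*40 = 1260.
Check: 1260 mod 31 = 20, 1260 mod 79 = 75. ✓

1260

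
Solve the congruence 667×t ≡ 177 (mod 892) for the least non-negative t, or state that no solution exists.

gcd(667, 892) = 1, so a unique solution mod 892 exists.
667⁻¹ ≡ 111 (mod 892).
t ≡ 111×177 ≡ 23 (mod 892).

23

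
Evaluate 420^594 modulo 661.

By square-and-multiply:
594 in binary is 1001010010, i.e. 594 = 512 + 64 + 16 + 2.
420^1 ≡ 420 (mod 661)
420^2 ≡ 420^2 = 176400 ≡ 574 (mod 661)
420^4 ≡ 574^2 = 329476 ≡ 298 (mod 661)
420^8 ≡ 298^2 = 88804 ≡ 230 (mod 661)
420^16 ≡ 230^2 = 52900 ≡ 20 (mod 661)
420^32 ≡ 20^2 = 400 (mod 661)
420^64 ≡ 400^2 = 160000 ≡ 38 (mod 661)
420^128 ≡ 38^2 = 1444 ≡ 122 (mod 661)
420^256 ≡ 122^2 = 14884 ≡ 342 (mod 661)
420^512 ≡ 342^2 = 116964 ≡ 628 (mod 661)
420^594 = 420^512 × 420^64 × 420^16 × 420^2 ≡ 628 × 38 × 20 × 574 (mod 661).
Accumulate the product:
628 × 38 = 23864 ≡ 68
68 × 20 = 1360 ≡ 38
38 × 574 = 21812 ≡ 660

660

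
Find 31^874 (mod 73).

31^1 ≡ 31 (mod 73)
31^2 ≡ 31^2 = 961 ≡ 12 (mod 73)
31^4 ≡ 12^2 = 144 ≡ 71 (mod 73)
31^8 ≡ 71^2 = 5041 ≡ 4 (mod 73)
31^16 ≡ 4^2 = 16 (mod 73)
31^32 ≡ 16^2 = 256 ≡ 37 (mod 73)
31^64 ≡ 37^2 = 1369 ≡ 55 (mod 73)
31^128 ≡ 55^2 = 3025 ≡ 32 (mod 73)
31^256 ≡ 32^2 = 1024 ≡ 2 (mod 73)
31^512 ≡ 2^2 = 4 (mod 73)
31^874 = 31^512 × 31^256 × 31^64 × 31^32 × 31^8 × 31^2 ≡ 4 × 2 × 55 × 37 × 4 × 12 (mod 73).
Accumulate the product:
4 × 2 = 8
8 × 55 = 440 ≡ 2
2 × 37 = 74 ≡ 1
1 × 4 = 4
4 × 12 = 48

48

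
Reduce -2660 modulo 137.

-2660 = -20*137 + 80, so -2660 ≡ 80 (mod 137).

80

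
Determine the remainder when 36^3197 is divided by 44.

Using repeated squaring:
36^1 ≡ 36 (mod 44)
36^2 ≡ 36^2 = 1296 ≡ 20 (mod 44)
36^4 ≡ 20^2 = 400 ≡ 4 (mod 44)
36^8 ≡ 4^2 = 16 (mod 44)
36^16 ≡ 16^2 = 256 ≡ 36 (mod 44)
36^32 ≡ 36^2 = 1296 ≡ 20 (mod 44)
36^64 ≡ 20^2 = 400 ≡ 4 (mod 44)
36^128 ≡ 4^2 = 16 (mod 44)
36^256 ≡ 16^2 = 256 ≡ 36 (mod 44)
36^512 ≡ 36^2 = 1296 ≡ 20 (mod 44)
36^1024 ≡ 20^2 = 400 ≡ 4 (mod 44)
36^2048 ≡ 4^2 = 16 (mod 44)
36^3197 = 36^2048 * 36^1024 * 36^64 * 36^32 * 36^16 * 36^8 * 36^4 * 36^1 ≡ 16 * 4 * 4 * 20 * 36 * 16 * 4 * 36 (mod 44).
Accumulate the product:
16 * 4 = 64 ≡ 20
20 * 4 = 80 ≡ 36
36 * 20 = 720 ≡ 16
16 * 36 = 576 ≡ 4
4 * 16 = 64 ≡ 20
20 * 4 = 80 ≡ 36
36 * 36 = 1296 ≡ 20

20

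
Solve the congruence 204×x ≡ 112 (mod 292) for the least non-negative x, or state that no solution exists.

gcd(204, 292) = 4, and 4 | 112, so solutions exist.
Divide through by 4: 51×x ≡ 28 (mod 73).
51⁻¹ ≡ 63 (mod 73).
x ≡ 63×28 ≡ 12 (mod 73).
The smallest non-negative solution is x = 12.

12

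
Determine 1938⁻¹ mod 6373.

3272

Run the extended Euclidean algorithm:
6373 = 3×1938 + 559
1938 = 3×559 + 261
559 = 2×261 + 37
261 = 7×37 + 2
37 = 18×2 + 1
2 = 2×1 + 0
gcd(1938, 6373) = 1, so the inverse exists.
Bézout: 1 = 943×6373 − 3101×1938.
So 1938⁻¹ ≡ −3101 ≡ 3272 (mod 6373).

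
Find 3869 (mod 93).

56

3869 = 41·93 + 56, so 3869 ≡ 56 (mod 93).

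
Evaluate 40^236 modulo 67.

14

Compute successive squares:
236 in binary is 11101100, i.e. 236 = 128 + 64 + 32 + 8 + 4.
40^1 ≡ 40 (mod 67)
40^2 ≡ 40^2 = 1600 ≡ 59 (mod 67)
40^4 ≡ 59^2 = 3481 ≡ 64 (mod 67)
40^8 ≡ 64^2 = 4096 ≡ 9 (mod 67)
40^16 ≡ 9^2 = 81 ≡ 14 (mod 67)
40^32 ≡ 14^2 = 196 ≡ 62 (mod 67)
40^64 ≡ 62^2 = 3844 ≡ 25 (mod 67)
40^128 ≡ 25^2 = 625 ≡ 22 (mod 67)
40^236 = 40^128 × 40^64 × 40^32 × 40^8 × 40^4 ≡ 22 × 25 × 62 × 9 × 64 (mod 67).
Accumulate the product:
22 × 25 = 550 ≡ 14
14 × 62 = 868 ≡ 64
64 × 9 = 576 ≡ 40
40 × 64 = 2560 ≡ 14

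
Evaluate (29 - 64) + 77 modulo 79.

29 - 64 = -35 ≡ 44 (mod 79)
44 + 77 = 121 ≡ 42 (mod 79)

42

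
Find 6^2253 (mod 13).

5

2253 in binary is 100011001101, i.e. 2253 = 2048 + 128 + 64 + 8 + 4 + 1.
6^1 ≡ 6 (mod 13)
6^2 ≡ 6^2 = 36 ≡ 10 (mod 13)
6^4 ≡ 10^2 = 100 ≡ 9 (mod 13)
6^8 ≡ 9^2 = 81 ≡ 3 (mod 13)
6^16 ≡ 3^2 = 9 (mod 13)
6^32 ≡ 9^2 = 81 ≡ 3 (mod 13)
6^64 ≡ 3^2 = 9 (mod 13)
6^128 ≡ 9^2 = 81 ≡ 3 (mod 13)
6^256 ≡ 3^2 = 9 (mod 13)
6^512 ≡ 9^2 = 81 ≡ 3 (mod 13)
6^1024 ≡ 3^2 = 9 (mod 13)
6^2048 ≡ 9^2 = 81 ≡ 3 (mod 13)
6^2253 = 6^2048 · 6^128 · 6^64 · 6^8 · 6^4 · 6^1 ≡ 3 · 3 · 9 · 3 · 9 · 6 (mod 13).
Accumulate the product:
3 · 3 = 9
9 · 9 = 81 ≡ 3
3 · 3 = 9
9 · 9 = 81 ≡ 3
3 · 6 = 18 ≡ 5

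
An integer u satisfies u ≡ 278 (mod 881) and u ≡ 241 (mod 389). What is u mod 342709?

881⁻¹ mod 389: 881×34 ≡ 1 (mod 389), so 881⁻¹ ≡ 34.
u = 278 + 881×((241 − 278)×34 mod 389) = 278 + 881×298 = 262816.
Check: 262816 mod 881 = 278, 262816 mod 389 = 241. ✓

262816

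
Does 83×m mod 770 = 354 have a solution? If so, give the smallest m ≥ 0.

gcd(83, 770) = 1, so a unique solution mod 770 exists.
83⁻¹ ≡ 167 (mod 770).
m ≡ 167×354 ≡ 598 (mod 770).

598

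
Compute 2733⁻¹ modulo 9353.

By the extended Euclidean algorithm:
9353 = 3*2733 + 1154
2733 = 2*1154 + 425
1154 = 2*425 + 304
425 = 1*304 + 121
304 = 2*121 + 62
121 = 1*62 + 59
62 = 1*59 + 3
59 = 19*3 + 2
3 = 1*2 + 1
2 = 2*1 + 0
gcd(2733, 9353) = 1, so the inverse exists.
Bézout: 1 = 926*9353 − 3169*2733.
So 2733⁻¹ ≡ −3169 ≡ 6184 (mod 9353).

6184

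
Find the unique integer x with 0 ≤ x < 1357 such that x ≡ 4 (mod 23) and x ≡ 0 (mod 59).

23⁻¹ mod 59: 23·18 ≡ 1 (mod 59), so 23⁻¹ ≡ 18.
x = 4 + 23·((0 − 4)·18 mod 59) = 4 + 23·46 = 1062.

1062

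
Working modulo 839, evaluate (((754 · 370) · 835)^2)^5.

570

754 · 370 = 278980 ≡ 432 (mod 839)
432 · 835 = 360720 ≡ 789 (mod 839)
(789)^2 ≡ 822 (mod 839)
(822)^5 ≡ 570 (mod 839)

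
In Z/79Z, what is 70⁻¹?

79 = 1×70 + 9
70 = 7×9 + 7
9 = 1×7 + 2
7 = 3×2 + 1
2 = 2×1 + 0
gcd(70, 79) = 1, so the inverse exists.
Back-substitute for 1:
1 = 1×7 − 3×2
  = −3×9 + 4×7
  = 4×70 − 31×9
  = −31×79 + 35×70
So 70⁻¹ ≡ 35 (mod 79).

35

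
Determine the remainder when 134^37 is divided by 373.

37 in binary is 100101, i.e. 37 = 32 + 4 + 1.
134^1 ≡ 134 (mod 373)
134^2 ≡ 134^2 = 17956 ≡ 52 (mod 373)
134^4 ≡ 52^2 = 2704 ≡ 93 (mod 373)
134^8 ≡ 93^2 = 8649 ≡ 70 (mod 373)
134^16 ≡ 70^2 = 4900 ≡ 51 (mod 373)
134^32 ≡ 51^2 = 2601 ≡ 363 (mod 373)
134^37 = 134^32 · 134^4 · 134^1 ≡ 363 · 93 · 134 (mod 373).
Accumulate the product:
363 · 93 = 33759 ≡ 189
189 · 134 = 25326 ≡ 335

335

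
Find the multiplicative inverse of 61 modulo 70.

31

70 = 1×61 + 9
61 = 6×9 + 7
9 = 1×7 + 2
7 = 3×2 + 1
2 = 2×1 + 0
gcd(61, 70) = 1, so the inverse exists.
Back-substitute for 1:
1 = 1×7 − 3×2
  = −3×9 + 4×7
  = 4×61 − 27×9
  = −27×70 + 31×61
So 61⁻¹ ≡ 31 (mod 70).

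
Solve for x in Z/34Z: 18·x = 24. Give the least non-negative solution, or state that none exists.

7

gcd(18, 34) = 2, and 2 | 24, so solutions exist.
Divide through by 2: 9·x ≡ 12 (mod 17).
9⁻¹ ≡ 2 (mod 17).
x ≡ 2·12 ≡ 7 (mod 17).
The smallest non-negative solution is x = 7.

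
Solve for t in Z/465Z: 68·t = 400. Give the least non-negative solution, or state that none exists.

170

gcd(68, 465) = 1, so a unique solution mod 465 exists.
68⁻¹ ≡ 212 (mod 465).
t ≡ 212·400 ≡ 170 (mod 465).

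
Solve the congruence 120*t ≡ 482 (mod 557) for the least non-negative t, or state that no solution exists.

gcd(120, 557) = 1, so a unique solution mod 557 exists.
120⁻¹ ≡ 311 (mod 557).
t ≡ 311*482 ≡ 69 (mod 557).

69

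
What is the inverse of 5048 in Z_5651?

By the extended Euclidean algorithm:
5651 = 1×5048 + 603
5048 = 8×603 + 224
603 = 2×224 + 155
224 = 1×155 + 69
155 = 2×69 + 17
69 = 4×17 + 1
17 = 17×1 + 0
gcd(5048, 5651) = 1, so the inverse exists.
Bézout: 1 = −293×5651 + 328×5048.
So 5048⁻¹ ≡ 328 (mod 5651).

328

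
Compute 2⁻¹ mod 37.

37 = 18×2 + 1
2 = 2×1 + 0
gcd(2, 37) = 1, so the inverse exists.
Back-substitute for 1:
1 = 1×37 − 18×2
So 2⁻¹ ≡ −18 ≡ 19 (mod 37).

19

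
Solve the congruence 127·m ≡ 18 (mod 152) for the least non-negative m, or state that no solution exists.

54

gcd(127, 152) = 1, so a unique solution mod 152 exists.
127⁻¹ ≡ 79 (mod 152).
m ≡ 79·18 ≡ 54 (mod 152).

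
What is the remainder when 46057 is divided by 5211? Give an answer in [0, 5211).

4369

46057 = 8×5211 + 4369, so 46057 ≡ 4369 (mod 5211).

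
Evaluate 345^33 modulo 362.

345^1 ≡ 345 (mod 362)
345^2 ≡ 345^2 = 119025 ≡ 289 (mod 362)
345^4 ≡ 289^2 = 83521 ≡ 261 (mod 362)
345^8 ≡ 261^2 = 68121 ≡ 65 (mod 362)
345^16 ≡ 65^2 = 4225 ≡ 243 (mod 362)
345^32 ≡ 243^2 = 59049 ≡ 43 (mod 362)
345^33 = 345^32 * 345^1 ≡ 43 * 345 (mod 362).
43 * 345 = 14835 ≡ 355 (mod 362).

355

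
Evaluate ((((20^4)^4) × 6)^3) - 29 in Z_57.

(20)^4 ≡ 1 (mod 57)
(1)^4 ≡ 1 (mod 57)
1 × 6 = 6
(6)^3 ≡ 45 (mod 57)
45 - 29 = 16

16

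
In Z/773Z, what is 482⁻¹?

Run the extended Euclidean algorithm:
773 = 1*482 + 291
482 = 1*291 + 191
291 = 1*191 + 100
191 = 1*100 + 91
100 = 1*91 + 9
91 = 10*9 + 1
9 = 9*1 + 0
gcd(482, 773) = 1, so the inverse exists.
Bézout: 1 = −53*773 + 85*482.
So 482⁻¹ ≡ 85 (mod 773).

85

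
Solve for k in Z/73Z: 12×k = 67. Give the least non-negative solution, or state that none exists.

gcd(12, 73) = 1, so a unique solution mod 73 exists.
12⁻¹ ≡ 67 (mod 73).
k ≡ 67×67 ≡ 36 (mod 73).

36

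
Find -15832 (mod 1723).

-15832 = -10·1723 + 1398, so -15832 ≡ 1398 (mod 1723).

1398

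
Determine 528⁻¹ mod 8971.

5386

Apply the Euclidean algorithm and back-substitute:
8971 = 16*528 + 523
528 = 1*523 + 5
523 = 104*5 + 3
5 = 1*3 + 2
3 = 1*2 + 1
2 = 2*1 + 0
gcd(528, 8971) = 1, so the inverse exists.
Bézout: 1 = 211*8971 − 3585*528.
So 528⁻¹ ≡ −3585 ≡ 5386 (mod 8971).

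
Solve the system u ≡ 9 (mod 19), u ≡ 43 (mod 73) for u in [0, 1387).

408

19⁻¹ mod 73: 19*50 ≡ 1 (mod 73), so 19⁻¹ ≡ 50.
u = 9 + 19*((43 − 9)*50 mod 73) = 9 + 19*21 = 408.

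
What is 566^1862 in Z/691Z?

By square-and-multiply:
1862 in binary is 11101000110, i.e. 1862 = 1024 + 512 + 256 + 64 + 4 + 2.
566^1 ≡ 566 (mod 691)
566^2 ≡ 566^2 = 320356 ≡ 423 (mod 691)
566^4 ≡ 423^2 = 178929 ≡ 651 (mod 691)
566^8 ≡ 651^2 = 423801 ≡ 218 (mod 691)
566^16 ≡ 218^2 = 47524 ≡ 536 (mod 691)
566^32 ≡ 536^2 = 287296 ≡ 531 (mod 691)
566^64 ≡ 531^2 = 281961 ≡ 33 (mod 691)
566^128 ≡ 33^2 = 1089 ≡ 398 (mod 691)
566^256 ≡ 398^2 = 158404 ≡ 165 (mod 691)
566^512 ≡ 165^2 = 27225 ≡ 276 (mod 691)
566^1024 ≡ 276^2 = 76176 ≡ 166 (mod 691)
566^1862 = 566^1024 * 566^512 * 566^256 * 566^64 * 566^4 * 566^2 ≡ 166 * 276 * 165 * 33 * 651 * 423 (mod 691).
Accumulate the product:
166 * 276 = 45816 ≡ 210
210 * 165 = 34650 ≡ 100
100 * 33 = 3300 ≡ 536
536 * 651 = 348936 ≡ 672
672 * 423 = 284256 ≡ 255

255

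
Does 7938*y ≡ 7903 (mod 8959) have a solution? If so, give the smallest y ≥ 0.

6819

gcd(7938, 8959) = 1, so a unique solution mod 8959 exists.
7938⁻¹ ≡ 1597 (mod 8959).
y ≡ 1597*7903 ≡ 6819 (mod 8959).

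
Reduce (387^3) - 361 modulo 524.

(387)^3 ≡ 439 (mod 524)
439 - 361 = 78

78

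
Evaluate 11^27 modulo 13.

11^1 ≡ 11 (mod 13)
11^2 ≡ 11^2 = 121 ≡ 4 (mod 13)
11^4 ≡ 4^2 = 16 ≡ 3 (mod 13)
11^8 ≡ 3^2 = 9 (mod 13)
11^16 ≡ 9^2 = 81 ≡ 3 (mod 13)
11^27 = 11^16 · 11^8 · 11^2 · 11^1 ≡ 3 · 9 · 4 · 11 (mod 13).
Accumulate the product:
3 · 9 = 27 ≡ 1
1 · 4 = 4
4 · 11 = 44 ≡ 5

5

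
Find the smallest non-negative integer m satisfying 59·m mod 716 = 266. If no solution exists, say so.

gcd(59, 716) = 1, so a unique solution mod 716 exists.
59⁻¹ ≡ 267 (mod 716).
m ≡ 267·266 ≡ 138 (mod 716).

138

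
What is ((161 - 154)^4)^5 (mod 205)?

81

161 - 154 = 7
(7)^4 ≡ 146 (mod 205)
(146)^5 ≡ 81 (mod 205)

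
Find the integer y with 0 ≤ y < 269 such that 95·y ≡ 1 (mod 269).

17

By the extended Euclidean algorithm:
269 = 2×95 + 79
95 = 1×79 + 16
79 = 4×16 + 15
16 = 1×15 + 1
15 = 15×1 + 0
gcd(95, 269) = 1, so the inverse exists.
Bézout: 1 = −6×269 + 17×95.
So 95⁻¹ ≡ 17 (mod 269).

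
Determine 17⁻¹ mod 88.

88 = 5×17 + 3
17 = 5×3 + 2
3 = 1×2 + 1
2 = 2×1 + 0
gcd(17, 88) = 1, so the inverse exists.
Back-substitute for 1:
1 = 1×3 − 1×2
  = −1×17 + 6×3
  = 6×88 − 31×17
So 17⁻¹ ≡ −31 ≡ 57 (mod 88).

57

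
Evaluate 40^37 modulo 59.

Using repeated squaring:
37 in binary is 100101, i.e. 37 = 32 + 4 + 1.
40^1 ≡ 40 (mod 59)
40^2 ≡ 40^2 = 1600 ≡ 7 (mod 59)
40^4 ≡ 7^2 = 49 (mod 59)
40^8 ≡ 49^2 = 2401 ≡ 41 (mod 59)
40^16 ≡ 41^2 = 1681 ≡ 29 (mod 59)
40^32 ≡ 29^2 = 841 ≡ 15 (mod 59)
40^37 = 40^32 * 40^4 * 40^1 ≡ 15 * 49 * 40 (mod 59).
Accumulate the product:
15 * 49 = 735 ≡ 27
27 * 40 = 1080 ≡ 18

18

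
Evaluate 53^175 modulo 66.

Using repeated squaring:
175 in binary is 10101111, i.e. 175 = 128 + 32 + 8 + 4 + 2 + 1.
53^1 ≡ 53 (mod 66)
53^2 ≡ 53^2 = 2809 ≡ 37 (mod 66)
53^4 ≡ 37^2 = 1369 ≡ 49 (mod 66)
53^8 ≡ 49^2 = 2401 ≡ 25 (mod 66)
53^16 ≡ 25^2 = 625 ≡ 31 (mod 66)
53^32 ≡ 31^2 = 961 ≡ 37 (mod 66)
53^64 ≡ 37^2 = 1369 ≡ 49 (mod 66)
53^128 ≡ 49^2 = 2401 ≡ 25 (mod 66)
53^175 = 53^128 * 53^32 * 53^8 * 53^4 * 53^2 * 53^1 ≡ 25 * 37 * 25 * 49 * 37 * 53 (mod 66).
Accumulate the product:
25 * 37 = 925 ≡ 1
1 * 25 = 25
25 * 49 = 1225 ≡ 37
37 * 37 = 1369 ≡ 49
49 * 53 = 2597 ≡ 23

23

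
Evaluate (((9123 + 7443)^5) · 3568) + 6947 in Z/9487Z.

9123 + 7443 = 16566 ≡ 7079 (mod 9487)
(7079)^5 ≡ 454 (mod 9487)
454 · 3568 = 1619872 ≡ 7082 (mod 9487)
7082 + 6947 = 14029 ≡ 4542 (mod 9487)

4542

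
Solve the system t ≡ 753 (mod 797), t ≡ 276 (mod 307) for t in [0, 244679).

195221

797⁻¹ mod 307: 797·255 ≡ 1 (mod 307), so 797⁻¹ ≡ 255.
t = 753 + 797·((276 − 753)·255 mod 307) = 753 + 797·244 = 195221.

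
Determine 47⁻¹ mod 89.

36

Run the extended Euclidean algorithm:
89 = 1*47 + 42
47 = 1*42 + 5
42 = 8*5 + 2
5 = 2*2 + 1
2 = 2*1 + 0
gcd(47, 89) = 1, so the inverse exists.
Back-substitute for 1:
1 = 1*5 − 2*2
  = −2*42 + 17*5
  = 17*47 − 19*42
  = −19*89 + 36*47
So 47⁻¹ ≡ 36 (mod 89).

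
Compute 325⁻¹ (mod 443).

443 = 1×325 + 118
325 = 2×118 + 89
118 = 1×89 + 29
89 = 3×29 + 2
29 = 14×2 + 1
2 = 2×1 + 0
gcd(325, 443) = 1, so the inverse exists.
Bézout: 1 = 157×443 − 214×325.
So 325⁻¹ ≡ −214 ≡ 229 (mod 443).

229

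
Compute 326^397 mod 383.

159

Using repeated squaring:
326^1 ≡ 326 (mod 383)
326^2 ≡ 326^2 = 106276 ≡ 185 (mod 383)
326^4 ≡ 185^2 = 34225 ≡ 138 (mod 383)
326^8 ≡ 138^2 = 19044 ≡ 277 (mod 383)
326^16 ≡ 277^2 = 76729 ≡ 129 (mod 383)
326^32 ≡ 129^2 = 16641 ≡ 172 (mod 383)
326^64 ≡ 172^2 = 29584 ≡ 93 (mod 383)
326^128 ≡ 93^2 = 8649 ≡ 223 (mod 383)
326^256 ≡ 223^2 = 49729 ≡ 322 (mod 383)
326^397 = 326^256 · 326^128 · 326^8 · 326^4 · 326^1 ≡ 322 · 223 · 277 · 138 · 326 (mod 383).
Accumulate the product:
322 · 223 = 71806 ≡ 185
185 · 277 = 51245 ≡ 306
306 · 138 = 42228 ≡ 98
98 · 326 = 31948 ≡ 159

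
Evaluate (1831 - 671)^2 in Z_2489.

1540

1831 - 671 = 1160
(1160)^2 ≡ 1540 (mod 2489)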